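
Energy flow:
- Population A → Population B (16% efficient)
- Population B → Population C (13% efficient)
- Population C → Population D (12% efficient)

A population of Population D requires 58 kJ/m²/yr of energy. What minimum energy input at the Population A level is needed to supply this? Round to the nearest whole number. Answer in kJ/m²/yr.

Cumulative transfer efficiency: 0.16 × 0.13 × 0.12 = 0.002496
Population A energy = 58 / 0.002496 = 23237 kJ/m²/yr

23237 kJ/m²/yr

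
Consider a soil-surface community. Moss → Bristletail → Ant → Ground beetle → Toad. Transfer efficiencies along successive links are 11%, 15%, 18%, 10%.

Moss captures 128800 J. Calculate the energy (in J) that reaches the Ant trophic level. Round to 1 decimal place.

2125.2 J

Bristletail: 128800 × 0.11 = 14168 J
Ant: 14168 × 0.15 = 2125.2 J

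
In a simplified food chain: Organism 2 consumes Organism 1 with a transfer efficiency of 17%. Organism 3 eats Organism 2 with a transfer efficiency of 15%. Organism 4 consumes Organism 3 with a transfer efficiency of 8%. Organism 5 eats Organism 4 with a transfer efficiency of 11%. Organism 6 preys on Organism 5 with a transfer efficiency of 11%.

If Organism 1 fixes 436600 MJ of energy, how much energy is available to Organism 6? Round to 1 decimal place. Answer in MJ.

Organism 2: 436600 × 0.17 = 74222 MJ
Organism 3: 74222 × 0.15 = 11133.3 MJ
Organism 4: 11133.3 × 0.08 = 890.664 MJ
Organism 5: 890.664 × 0.11 = 97.97304 MJ
Organism 6: 97.97304 × 0.11 = 10.7770344 MJ

10.8 MJ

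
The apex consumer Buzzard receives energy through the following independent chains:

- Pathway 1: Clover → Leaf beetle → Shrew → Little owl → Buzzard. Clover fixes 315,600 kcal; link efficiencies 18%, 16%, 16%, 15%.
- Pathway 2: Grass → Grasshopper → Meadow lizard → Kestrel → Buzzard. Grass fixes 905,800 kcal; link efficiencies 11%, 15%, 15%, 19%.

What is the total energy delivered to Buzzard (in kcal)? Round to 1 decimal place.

Pathway 1: 315600 × 0.18 × 0.16 × 0.16 × 0.15 = 218.14272 kcal
Pathway 2: 905800 × 0.11 × 0.15 × 0.15 × 0.19 = 425.95245 kcal
Total at Buzzard: 218.14272 + 425.95245 = 644.09517 kcal

644.1 kcal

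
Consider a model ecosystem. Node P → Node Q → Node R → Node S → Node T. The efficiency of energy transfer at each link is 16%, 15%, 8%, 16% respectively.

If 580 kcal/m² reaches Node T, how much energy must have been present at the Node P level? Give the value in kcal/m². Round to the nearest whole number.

Cumulative transfer efficiency: 0.16 × 0.15 × 0.08 × 0.16 = 0.0003072
Node P energy = 580 / 0.0003072 = 1888021 kcal/m²

1888021 kcal/m²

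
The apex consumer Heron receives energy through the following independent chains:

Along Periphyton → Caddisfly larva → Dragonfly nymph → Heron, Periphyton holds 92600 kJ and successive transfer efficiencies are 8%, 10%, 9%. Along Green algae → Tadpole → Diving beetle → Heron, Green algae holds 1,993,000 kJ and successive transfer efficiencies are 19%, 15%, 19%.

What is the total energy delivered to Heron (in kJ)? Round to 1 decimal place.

Via Periphyton: 92600 × 0.08 × 0.1 × 0.09 = 66.672 kJ
Via Green algae: 1993000 × 0.19 × 0.15 × 0.19 = 10792.095 kJ
Total at Heron: 66.672 + 10792.095 = 10858.767 kJ

10858.8 kJ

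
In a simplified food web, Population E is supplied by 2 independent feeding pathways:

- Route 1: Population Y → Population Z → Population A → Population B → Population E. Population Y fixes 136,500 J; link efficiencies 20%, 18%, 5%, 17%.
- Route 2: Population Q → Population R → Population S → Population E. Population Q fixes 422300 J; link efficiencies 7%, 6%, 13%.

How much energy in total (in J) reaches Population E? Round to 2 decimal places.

Route 1: 136500 × 0.2 × 0.18 × 0.05 × 0.17 = 41.769 J
Route 2: 422300 × 0.07 × 0.06 × 0.13 = 230.5758 J
Total at Population E: 41.769 + 230.5758 = 272.3448 J

272.34 J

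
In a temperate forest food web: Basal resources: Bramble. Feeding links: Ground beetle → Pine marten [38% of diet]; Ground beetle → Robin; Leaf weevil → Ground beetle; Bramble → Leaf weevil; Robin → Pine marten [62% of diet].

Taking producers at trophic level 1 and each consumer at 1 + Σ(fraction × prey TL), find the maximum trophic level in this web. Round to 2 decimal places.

Leaf weevil: 1 + 1 = 2
Ground beetle: 1 + 2 = 3
Robin: 1 + 3 = 4
Pine marten: 1 + (0.38×3 + 0.62×4) = 4.62

4.62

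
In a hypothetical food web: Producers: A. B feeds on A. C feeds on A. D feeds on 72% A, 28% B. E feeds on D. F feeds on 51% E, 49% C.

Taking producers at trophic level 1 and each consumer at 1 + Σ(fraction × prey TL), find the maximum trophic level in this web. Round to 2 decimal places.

3.65

B: 1 + 1 = 2
C: 1 + 1 = 2
D: 1 + (0.72×1 + 0.28×2) = 2.28
E: 1 + 2.28 = 3.28
F: 1 + (0.51×3.28 + 0.49×2) = 3.6528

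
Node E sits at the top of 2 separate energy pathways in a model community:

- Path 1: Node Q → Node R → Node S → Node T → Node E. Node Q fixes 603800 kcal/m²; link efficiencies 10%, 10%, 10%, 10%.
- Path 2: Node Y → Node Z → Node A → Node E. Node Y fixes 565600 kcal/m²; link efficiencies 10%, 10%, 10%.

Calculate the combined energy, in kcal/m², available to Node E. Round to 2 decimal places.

625.98 kcal/m²

Path 1: 603800 × 0.1 × 0.1 × 0.1 × 0.1 = 60.38 kcal/m²
Path 2: 565600 × 0.1 × 0.1 × 0.1 = 565.6 kcal/m²
Total at Node E: 60.38 + 565.6 = 625.98 kcal/m²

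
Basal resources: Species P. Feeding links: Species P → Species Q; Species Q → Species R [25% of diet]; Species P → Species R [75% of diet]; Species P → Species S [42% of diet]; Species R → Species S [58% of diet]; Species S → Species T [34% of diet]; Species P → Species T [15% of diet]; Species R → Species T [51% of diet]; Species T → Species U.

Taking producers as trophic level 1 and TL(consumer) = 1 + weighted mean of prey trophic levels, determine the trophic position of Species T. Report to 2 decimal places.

Species Q: 1 + 1 = 2
Species R: 1 + (0.25×2 + 0.75×1) = 2.25
Species S: 1 + (0.42×1 + 0.58×2.25) = 2.725
Species T: 1 + (0.34×2.725 + 0.15×1 + 0.51×2.25) = 3.224
Species U: 1 + 3.224 = 4.224

3.22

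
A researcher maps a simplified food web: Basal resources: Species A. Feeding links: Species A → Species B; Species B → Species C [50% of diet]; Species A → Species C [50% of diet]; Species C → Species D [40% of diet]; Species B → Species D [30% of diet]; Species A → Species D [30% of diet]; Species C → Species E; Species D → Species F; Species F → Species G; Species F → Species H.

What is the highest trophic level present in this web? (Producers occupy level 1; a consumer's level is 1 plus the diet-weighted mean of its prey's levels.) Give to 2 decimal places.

4.90

Species B: 1 + 1 = 2
Species C: 1 + (0.5×2 + 0.5×1) = 2.5
Species D: 1 + (0.4×2.5 + 0.3×2 + 0.3×1) = 2.9
Species E: 1 + 2.5 = 3.5
Species F: 1 + 2.9 = 3.9
Species G: 1 + 3.9 = 4.9
Species H: 1 + 3.9 = 4.9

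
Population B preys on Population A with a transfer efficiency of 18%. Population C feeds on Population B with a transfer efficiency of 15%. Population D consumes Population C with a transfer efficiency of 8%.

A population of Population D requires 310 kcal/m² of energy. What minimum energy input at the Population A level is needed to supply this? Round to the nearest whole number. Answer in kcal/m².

Cumulative transfer efficiency: 0.18 × 0.15 × 0.08 = 0.00216
Population A energy = 310 / 0.00216 = 143519 kcal/m²

143519 kcal/m²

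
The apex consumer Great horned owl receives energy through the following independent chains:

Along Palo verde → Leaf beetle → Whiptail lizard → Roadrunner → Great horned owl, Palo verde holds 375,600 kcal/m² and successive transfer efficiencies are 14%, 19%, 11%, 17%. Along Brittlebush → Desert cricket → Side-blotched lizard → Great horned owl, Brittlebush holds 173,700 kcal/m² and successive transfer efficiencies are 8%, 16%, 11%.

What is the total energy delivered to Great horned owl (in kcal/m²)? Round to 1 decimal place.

Via Palo verde: 375600 × 0.14 × 0.19 × 0.11 × 0.17 = 186.830952 kcal/m²
Via Brittlebush: 173700 × 0.08 × 0.16 × 0.11 = 244.5696 kcal/m²
Total at Great horned owl: 186.830952 + 244.5696 = 431.400552 kcal/m²

431.4 kcal/m²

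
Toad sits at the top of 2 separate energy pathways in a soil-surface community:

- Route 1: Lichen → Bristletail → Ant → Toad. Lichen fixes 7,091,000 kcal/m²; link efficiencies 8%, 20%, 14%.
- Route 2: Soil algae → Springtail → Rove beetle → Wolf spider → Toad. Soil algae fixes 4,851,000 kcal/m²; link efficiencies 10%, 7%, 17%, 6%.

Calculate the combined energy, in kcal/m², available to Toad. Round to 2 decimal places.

16230.20 kcal/m²

Route 1: 7091000 × 0.08 × 0.2 × 0.14 = 15883.84 kcal/m²
Route 2: 4851000 × 0.1 × 0.07 × 0.17 × 0.06 = 346.3614 kcal/m²
Total at Toad: 15883.84 + 346.3614 = 16230.2014 kcal/m²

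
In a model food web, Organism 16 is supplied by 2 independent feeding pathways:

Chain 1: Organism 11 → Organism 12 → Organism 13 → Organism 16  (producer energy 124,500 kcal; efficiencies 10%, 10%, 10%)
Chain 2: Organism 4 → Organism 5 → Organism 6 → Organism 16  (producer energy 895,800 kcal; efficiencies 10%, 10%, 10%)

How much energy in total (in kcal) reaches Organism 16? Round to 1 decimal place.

Chain 1: 124500 × 0.1 × 0.1 × 0.1 = 124.5 kcal
Chain 2: 895800 × 0.1 × 0.1 × 0.1 = 895.8 kcal
Total at Organism 16: 124.5 + 895.8 = 1020.3 kcal

1020.3 kcal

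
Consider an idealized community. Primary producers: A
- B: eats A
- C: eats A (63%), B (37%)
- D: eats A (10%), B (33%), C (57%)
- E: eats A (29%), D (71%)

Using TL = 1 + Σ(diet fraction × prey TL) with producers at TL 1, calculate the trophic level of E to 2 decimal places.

3.50

B: 1 + 1 = 2
C: 1 + (0.63×1 + 0.37×2) = 2.37
D: 1 + (0.1×1 + 0.33×2 + 0.57×2.37) = 3.1109
E: 1 + (0.29×1 + 0.71×3.1109) = 3.498739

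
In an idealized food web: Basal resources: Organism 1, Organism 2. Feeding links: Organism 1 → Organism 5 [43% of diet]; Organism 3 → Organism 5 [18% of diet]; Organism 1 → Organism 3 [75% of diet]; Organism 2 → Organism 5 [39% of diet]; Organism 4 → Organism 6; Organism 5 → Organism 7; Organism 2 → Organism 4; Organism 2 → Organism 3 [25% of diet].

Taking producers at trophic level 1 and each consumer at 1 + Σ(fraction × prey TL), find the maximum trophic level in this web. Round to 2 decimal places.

Organism 3: 1 + (0.75×1 + 0.25×1) = 2
Organism 4: 1 + 1 = 2
Organism 5: 1 + (0.43×1 + 0.39×1 + 0.18×2) = 2.18
Organism 6: 1 + 2 = 3
Organism 7: 1 + 2.18 = 3.18

3.18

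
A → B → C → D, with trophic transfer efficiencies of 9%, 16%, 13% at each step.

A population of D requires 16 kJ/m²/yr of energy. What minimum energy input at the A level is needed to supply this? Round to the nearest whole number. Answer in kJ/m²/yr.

Cumulative transfer efficiency: 0.09 × 0.16 × 0.13 = 0.001872
A energy = 16 / 0.001872 = 8547 kJ/m²/yr

8547 kJ/m²/yr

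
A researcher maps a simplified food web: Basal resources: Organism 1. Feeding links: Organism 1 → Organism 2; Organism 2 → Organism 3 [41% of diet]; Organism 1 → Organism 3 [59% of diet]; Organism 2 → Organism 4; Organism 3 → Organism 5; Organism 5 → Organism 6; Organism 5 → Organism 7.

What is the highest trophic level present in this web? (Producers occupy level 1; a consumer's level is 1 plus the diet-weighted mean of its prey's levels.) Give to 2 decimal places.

4.41

Organism 2: 1 + 1 = 2
Organism 3: 1 + (0.41×2 + 0.59×1) = 2.41
Organism 4: 1 + 2 = 3
Organism 5: 1 + 2.41 = 3.41
Organism 6: 1 + 3.41 = 4.41
Organism 7: 1 + 3.41 = 4.41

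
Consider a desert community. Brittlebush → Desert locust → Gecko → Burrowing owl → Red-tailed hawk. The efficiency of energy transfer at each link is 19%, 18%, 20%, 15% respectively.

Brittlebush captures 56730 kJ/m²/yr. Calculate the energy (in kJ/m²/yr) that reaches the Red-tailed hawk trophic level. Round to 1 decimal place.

Desert locust: 56730 × 0.19 = 10778.7 kJ/m²/yr
Gecko: 10778.7 × 0.18 = 1940.166 kJ/m²/yr
Burrowing owl: 1940.166 × 0.2 = 388.0332 kJ/m²/yr
Red-tailed hawk: 388.0332 × 0.15 = 58.20498 kJ/m²/yr

58.2 kJ/m²/yr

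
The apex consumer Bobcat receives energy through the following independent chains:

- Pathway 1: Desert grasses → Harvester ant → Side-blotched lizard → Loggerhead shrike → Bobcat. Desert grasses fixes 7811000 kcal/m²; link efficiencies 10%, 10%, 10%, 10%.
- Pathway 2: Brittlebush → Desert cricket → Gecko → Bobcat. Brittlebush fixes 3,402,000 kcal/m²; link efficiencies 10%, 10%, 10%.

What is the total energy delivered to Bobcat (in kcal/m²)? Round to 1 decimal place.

Pathway 1: 7811000 × 0.1 × 0.1 × 0.1 × 0.1 = 781.1 kcal/m²
Pathway 2: 3402000 × 0.1 × 0.1 × 0.1 = 3402 kcal/m²
Total at Bobcat: 781.1 + 3402 = 4183.1 kcal/m²

4183.1 kcal/m²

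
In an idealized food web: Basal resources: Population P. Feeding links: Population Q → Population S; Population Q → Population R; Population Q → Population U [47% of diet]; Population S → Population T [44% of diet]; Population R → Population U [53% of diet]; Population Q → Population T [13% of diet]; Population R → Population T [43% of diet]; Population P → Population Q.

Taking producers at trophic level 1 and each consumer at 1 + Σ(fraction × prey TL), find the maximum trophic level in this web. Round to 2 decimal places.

3.87

Population Q: 1 + 1 = 2
Population R: 1 + 2 = 3
Population S: 1 + 2 = 3
Population T: 1 + (0.13×2 + 0.44×3 + 0.43×3) = 3.87
Population U: 1 + (0.53×3 + 0.47×2) = 3.53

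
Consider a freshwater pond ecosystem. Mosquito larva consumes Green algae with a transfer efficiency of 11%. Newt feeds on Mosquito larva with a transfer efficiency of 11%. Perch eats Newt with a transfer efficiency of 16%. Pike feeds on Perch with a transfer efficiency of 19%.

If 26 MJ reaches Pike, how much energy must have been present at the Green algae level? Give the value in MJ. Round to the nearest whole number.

Cumulative transfer efficiency: 0.11 × 0.11 × 0.16 × 0.19 = 0.00036784
Green algae energy = 26 / 0.00036784 = 70683 MJ

70683 MJ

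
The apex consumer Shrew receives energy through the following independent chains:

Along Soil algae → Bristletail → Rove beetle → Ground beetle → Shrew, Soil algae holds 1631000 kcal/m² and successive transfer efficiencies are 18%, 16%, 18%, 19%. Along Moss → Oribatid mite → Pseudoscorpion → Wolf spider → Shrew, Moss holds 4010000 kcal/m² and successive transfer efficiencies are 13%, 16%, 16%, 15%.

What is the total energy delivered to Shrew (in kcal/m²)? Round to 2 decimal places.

Via Soil algae: 1631000 × 0.18 × 0.16 × 0.18 × 0.19 = 1606.46976 kcal/m²
Via Moss: 4010000 × 0.13 × 0.16 × 0.16 × 0.15 = 2001.792 kcal/m²
Total at Shrew: 1606.46976 + 2001.792 = 3608.26176 kcal/m²

3608.26 kcal/m²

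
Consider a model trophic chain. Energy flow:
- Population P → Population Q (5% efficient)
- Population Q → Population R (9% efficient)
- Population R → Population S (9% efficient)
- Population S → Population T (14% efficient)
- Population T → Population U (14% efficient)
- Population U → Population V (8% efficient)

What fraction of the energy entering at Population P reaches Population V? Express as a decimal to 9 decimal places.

0.000000635

Product of link efficiencies: 0.05 × 0.09 × 0.09 × 0.14 × 0.14 × 0.08 = 0.00000063504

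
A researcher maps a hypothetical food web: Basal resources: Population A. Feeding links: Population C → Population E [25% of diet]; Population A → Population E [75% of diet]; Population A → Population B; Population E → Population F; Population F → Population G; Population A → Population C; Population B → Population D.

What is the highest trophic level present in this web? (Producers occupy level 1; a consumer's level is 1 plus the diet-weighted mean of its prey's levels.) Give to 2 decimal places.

Population B: 1 + 1 = 2
Population C: 1 + 1 = 2
Population D: 1 + 2 = 3
Population E: 1 + (0.25×2 + 0.75×1) = 2.25
Population F: 1 + 2.25 = 3.25
Population G: 1 + 3.25 = 4.25

4.25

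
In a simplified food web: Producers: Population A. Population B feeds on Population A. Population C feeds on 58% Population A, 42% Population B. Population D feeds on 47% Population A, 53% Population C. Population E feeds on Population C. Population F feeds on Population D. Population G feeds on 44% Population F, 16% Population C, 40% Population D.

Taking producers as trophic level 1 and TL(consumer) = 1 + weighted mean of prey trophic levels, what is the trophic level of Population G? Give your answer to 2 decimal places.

Population B: 1 + 1 = 2
Population C: 1 + (0.58×1 + 0.42×2) = 2.42
Population D: 1 + (0.47×1 + 0.53×2.42) = 2.7526
Population E: 1 + 2.42 = 3.42
Population F: 1 + 2.7526 = 3.7526
Population G: 1 + (0.44×3.7526 + 0.16×2.42 + 0.4×2.7526) = 4.139384

4.14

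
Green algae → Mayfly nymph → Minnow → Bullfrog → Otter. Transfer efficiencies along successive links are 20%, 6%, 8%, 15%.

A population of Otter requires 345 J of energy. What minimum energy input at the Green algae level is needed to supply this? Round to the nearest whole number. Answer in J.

Cumulative transfer efficiency: 0.2 × 0.06 × 0.08 × 0.15 = 0.000144
Green algae energy = 345 / 0.000144 = 2395833 J

2395833 J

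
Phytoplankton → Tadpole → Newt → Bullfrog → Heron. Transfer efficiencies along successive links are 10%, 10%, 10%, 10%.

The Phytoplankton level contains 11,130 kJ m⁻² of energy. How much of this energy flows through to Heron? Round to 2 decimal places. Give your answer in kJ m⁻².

Tadpole: 11130 × 0.1 = 1113 kJ m⁻²
Newt: 1113 × 0.1 = 111.3 kJ m⁻²
Bullfrog: 111.3 × 0.1 = 11.13 kJ m⁻²
Heron: 11.13 × 0.1 = 1.113 kJ m⁻²

1.11 kJ m⁻²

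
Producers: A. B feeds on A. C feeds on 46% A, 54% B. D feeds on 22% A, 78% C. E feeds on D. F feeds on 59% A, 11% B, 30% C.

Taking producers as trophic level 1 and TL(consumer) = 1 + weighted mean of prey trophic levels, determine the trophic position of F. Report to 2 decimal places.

2.57

B: 1 + 1 = 2
C: 1 + (0.46×1 + 0.54×2) = 2.54
D: 1 + (0.22×1 + 0.78×2.54) = 3.2012
E: 1 + 3.2012 = 4.2012
F: 1 + (0.59×1 + 0.11×2 + 0.3×2.54) = 2.572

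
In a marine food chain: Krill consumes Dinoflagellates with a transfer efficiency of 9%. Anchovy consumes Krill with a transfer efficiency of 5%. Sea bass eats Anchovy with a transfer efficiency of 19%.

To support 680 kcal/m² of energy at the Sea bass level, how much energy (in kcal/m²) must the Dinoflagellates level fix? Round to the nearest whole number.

Cumulative transfer efficiency: 0.09 × 0.05 × 0.19 = 0.000855
Dinoflagellates energy = 680 / 0.000855 = 795322 kcal/m²

795322 kcal/m²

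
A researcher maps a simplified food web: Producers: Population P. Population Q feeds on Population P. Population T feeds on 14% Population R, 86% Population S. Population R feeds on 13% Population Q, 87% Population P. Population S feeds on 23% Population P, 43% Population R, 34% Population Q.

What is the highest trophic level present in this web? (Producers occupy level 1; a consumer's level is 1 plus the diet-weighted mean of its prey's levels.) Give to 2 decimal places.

3.73

Population Q: 1 + 1 = 2
Population R: 1 + (0.13×2 + 0.87×1) = 2.13
Population S: 1 + (0.23×1 + 0.43×2.13 + 0.34×2) = 2.8259
Population T: 1 + (0.14×2.13 + 0.86×2.8259) = 3.728474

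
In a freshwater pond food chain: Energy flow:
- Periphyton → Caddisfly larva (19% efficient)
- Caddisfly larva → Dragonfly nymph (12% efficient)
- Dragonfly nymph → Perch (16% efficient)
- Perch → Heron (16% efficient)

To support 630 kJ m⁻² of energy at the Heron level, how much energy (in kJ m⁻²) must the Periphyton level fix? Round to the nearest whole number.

1079359 kJ m⁻²

Cumulative transfer efficiency: 0.19 × 0.12 × 0.16 × 0.16 = 0.00058368
Periphyton energy = 630 / 0.00058368 = 1079359 kJ m⁻²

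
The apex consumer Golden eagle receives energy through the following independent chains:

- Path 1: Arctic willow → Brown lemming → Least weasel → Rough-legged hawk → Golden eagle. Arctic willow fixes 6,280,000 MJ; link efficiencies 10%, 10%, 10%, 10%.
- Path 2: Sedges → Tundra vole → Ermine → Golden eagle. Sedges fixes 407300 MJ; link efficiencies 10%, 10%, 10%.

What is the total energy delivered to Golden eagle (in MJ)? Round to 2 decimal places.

Path 1: 6280000 × 0.1 × 0.1 × 0.1 × 0.1 = 628 MJ
Path 2: 407300 × 0.1 × 0.1 × 0.1 = 407.3 MJ
Total at Golden eagle: 628 + 407.3 = 1035.3 MJ

1035.30 MJ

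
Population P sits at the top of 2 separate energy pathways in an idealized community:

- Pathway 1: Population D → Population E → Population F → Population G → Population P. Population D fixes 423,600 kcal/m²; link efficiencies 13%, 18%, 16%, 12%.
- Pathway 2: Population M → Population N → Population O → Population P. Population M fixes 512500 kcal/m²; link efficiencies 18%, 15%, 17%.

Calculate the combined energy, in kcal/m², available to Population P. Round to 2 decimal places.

2542.69 kcal/m²

Pathway 1: 423600 × 0.13 × 0.18 × 0.16 × 0.12 = 190.315008 kcal/m²
Pathway 2: 512500 × 0.18 × 0.15 × 0.17 = 2352.375 kcal/m²
Total at Population P: 190.315008 + 2352.375 = 2542.690008 kcal/m²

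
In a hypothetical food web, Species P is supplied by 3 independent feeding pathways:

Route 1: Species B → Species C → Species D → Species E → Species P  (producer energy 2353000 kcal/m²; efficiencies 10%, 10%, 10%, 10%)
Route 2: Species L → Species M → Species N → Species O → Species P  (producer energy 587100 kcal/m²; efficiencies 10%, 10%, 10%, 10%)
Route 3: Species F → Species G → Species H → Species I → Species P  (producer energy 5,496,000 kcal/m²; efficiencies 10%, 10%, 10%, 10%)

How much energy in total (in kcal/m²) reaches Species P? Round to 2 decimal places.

843.61 kcal/m²

Route 1: 2353000 × 0.1 × 0.1 × 0.1 × 0.1 = 235.3 kcal/m²
Route 2: 587100 × 0.1 × 0.1 × 0.1 × 0.1 = 58.71 kcal/m²
Route 3: 5496000 × 0.1 × 0.1 × 0.1 × 0.1 = 549.6 kcal/m²
Total at Species P: 235.3 + 58.71 + 549.6 = 843.61 kcal/m²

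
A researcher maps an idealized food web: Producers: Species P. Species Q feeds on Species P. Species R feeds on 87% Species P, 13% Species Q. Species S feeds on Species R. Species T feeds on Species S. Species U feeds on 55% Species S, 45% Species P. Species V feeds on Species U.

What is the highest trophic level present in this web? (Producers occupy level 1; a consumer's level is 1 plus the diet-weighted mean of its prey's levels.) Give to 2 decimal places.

Species Q: 1 + 1 = 2
Species R: 1 + (0.87×1 + 0.13×2) = 2.13
Species S: 1 + 2.13 = 3.13
Species T: 1 + 3.13 = 4.13
Species U: 1 + (0.55×3.13 + 0.45×1) = 3.1715
Species V: 1 + 3.1715 = 4.1715

4.17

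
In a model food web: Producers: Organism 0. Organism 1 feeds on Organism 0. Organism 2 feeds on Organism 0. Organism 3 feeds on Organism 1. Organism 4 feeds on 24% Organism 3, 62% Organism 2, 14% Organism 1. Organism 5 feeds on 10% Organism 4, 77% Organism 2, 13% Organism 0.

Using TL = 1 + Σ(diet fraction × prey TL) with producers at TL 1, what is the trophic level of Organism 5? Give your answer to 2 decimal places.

Organism 1: 1 + 1 = 2
Organism 2: 1 + 1 = 2
Organism 3: 1 + 2 = 3
Organism 4: 1 + (0.24×3 + 0.62×2 + 0.14×2) = 3.24
Organism 5: 1 + (0.1×3.24 + 0.77×2 + 0.13×1) = 2.994

2.99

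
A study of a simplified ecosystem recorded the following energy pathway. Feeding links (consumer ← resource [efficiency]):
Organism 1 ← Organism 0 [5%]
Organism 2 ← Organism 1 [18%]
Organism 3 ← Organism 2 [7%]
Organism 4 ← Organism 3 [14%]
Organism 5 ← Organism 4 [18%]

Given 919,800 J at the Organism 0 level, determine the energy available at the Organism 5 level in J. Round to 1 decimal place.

14.6 J

Organism 1: 919800 × 0.05 = 45990 J
Organism 2: 45990 × 0.18 = 8278.2 J
Organism 3: 8278.2 × 0.07 = 579.474 J
Organism 4: 579.474 × 0.14 = 81.12636 J
Organism 5: 81.12636 × 0.18 = 14.6027448 J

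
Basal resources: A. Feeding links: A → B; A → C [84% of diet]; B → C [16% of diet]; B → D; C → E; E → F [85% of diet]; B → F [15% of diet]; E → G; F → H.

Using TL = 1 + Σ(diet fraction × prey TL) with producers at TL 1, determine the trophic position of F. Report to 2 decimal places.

3.99

B: 1 + 1 = 2
C: 1 + (0.84×1 + 0.16×2) = 2.16
D: 1 + 2 = 3
E: 1 + 2.16 = 3.16
F: 1 + (0.85×3.16 + 0.15×2) = 3.986
G: 1 + 3.16 = 4.16
H: 1 + 3.986 = 4.986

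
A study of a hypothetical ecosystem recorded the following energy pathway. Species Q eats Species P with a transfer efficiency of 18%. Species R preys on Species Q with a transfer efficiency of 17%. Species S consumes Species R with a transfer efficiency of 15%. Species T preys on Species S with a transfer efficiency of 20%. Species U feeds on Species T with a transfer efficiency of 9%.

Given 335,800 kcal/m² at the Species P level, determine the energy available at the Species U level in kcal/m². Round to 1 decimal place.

Species Q: 335800 × 0.18 = 60444 kcal/m²
Species R: 60444 × 0.17 = 10275.48 kcal/m²
Species S: 10275.48 × 0.15 = 1541.322 kcal/m²
Species T: 1541.322 × 0.2 = 308.2644 kcal/m²
Species U: 308.2644 × 0.09 = 27.743796 kcal/m²

27.7 kcal/m²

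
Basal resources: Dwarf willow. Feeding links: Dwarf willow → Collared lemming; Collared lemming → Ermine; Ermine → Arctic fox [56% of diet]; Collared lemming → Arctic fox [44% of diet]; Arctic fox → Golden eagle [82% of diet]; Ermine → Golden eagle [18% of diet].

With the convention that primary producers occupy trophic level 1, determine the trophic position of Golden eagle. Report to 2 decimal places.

Collared lemming: 1 + 1 = 2
Ermine: 1 + 2 = 3
Arctic fox: 1 + (0.56×3 + 0.44×2) = 3.56
Golden eagle: 1 + (0.82×3.56 + 0.18×3) = 4.4592

4.46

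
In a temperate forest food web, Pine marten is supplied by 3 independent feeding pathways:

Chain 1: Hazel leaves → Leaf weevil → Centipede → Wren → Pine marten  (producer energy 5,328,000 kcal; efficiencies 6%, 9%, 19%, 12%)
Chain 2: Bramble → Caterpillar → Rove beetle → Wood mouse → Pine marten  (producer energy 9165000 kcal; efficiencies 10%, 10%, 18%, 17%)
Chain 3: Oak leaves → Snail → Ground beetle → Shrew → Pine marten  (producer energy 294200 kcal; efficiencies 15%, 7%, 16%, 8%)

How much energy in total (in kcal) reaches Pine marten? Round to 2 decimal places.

3500.01 kcal

Chain 1: 5328000 × 0.06 × 0.09 × 0.19 × 0.12 = 655.98336 kcal
Chain 2: 9165000 × 0.1 × 0.1 × 0.18 × 0.17 = 2804.49 kcal
Chain 3: 294200 × 0.15 × 0.07 × 0.16 × 0.08 = 39.54048 kcal
Total at Pine marten: 655.98336 + 2804.49 + 39.54048 = 3500.01384 kcal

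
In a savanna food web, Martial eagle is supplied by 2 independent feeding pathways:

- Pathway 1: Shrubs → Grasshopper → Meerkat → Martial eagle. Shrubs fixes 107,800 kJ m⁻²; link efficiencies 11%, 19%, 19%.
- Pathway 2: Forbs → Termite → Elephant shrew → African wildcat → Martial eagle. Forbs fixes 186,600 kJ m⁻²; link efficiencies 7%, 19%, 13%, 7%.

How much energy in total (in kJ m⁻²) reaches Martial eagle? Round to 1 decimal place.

Pathway 1: 107800 × 0.11 × 0.19 × 0.19 = 428.0738 kJ m⁻²
Pathway 2: 186600 × 0.07 × 0.19 × 0.13 × 0.07 = 22.584198 kJ m⁻²
Total at Martial eagle: 428.0738 + 22.584198 = 450.657998 kJ m⁻²

450.7 kJ m⁻²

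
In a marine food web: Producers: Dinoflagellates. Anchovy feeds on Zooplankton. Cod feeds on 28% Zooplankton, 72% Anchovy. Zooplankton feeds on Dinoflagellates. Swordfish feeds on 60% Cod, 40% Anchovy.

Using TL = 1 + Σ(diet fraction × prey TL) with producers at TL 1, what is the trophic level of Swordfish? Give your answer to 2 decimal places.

4.43

Zooplankton: 1 + 1 = 2
Anchovy: 1 + 2 = 3
Cod: 1 + (0.28×2 + 0.72×3) = 3.72
Swordfish: 1 + (0.6×3.72 + 0.4×3) = 4.432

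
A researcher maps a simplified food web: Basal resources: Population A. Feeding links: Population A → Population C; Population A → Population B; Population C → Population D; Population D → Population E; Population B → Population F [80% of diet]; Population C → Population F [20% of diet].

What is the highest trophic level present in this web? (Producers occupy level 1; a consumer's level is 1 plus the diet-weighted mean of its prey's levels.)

Population B: 1 + 1 = 2
Population C: 1 + 1 = 2
Population D: 1 + 2 = 3
Population E: 1 + 3 = 4
Population F: 1 + (0.8×2 + 0.2×2) = 3

4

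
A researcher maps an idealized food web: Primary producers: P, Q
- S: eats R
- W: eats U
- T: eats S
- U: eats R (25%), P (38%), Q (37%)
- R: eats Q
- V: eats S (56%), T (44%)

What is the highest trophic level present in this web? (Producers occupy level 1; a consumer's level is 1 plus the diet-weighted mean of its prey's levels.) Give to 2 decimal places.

4.44

R: 1 + 1 = 2
S: 1 + 2 = 3
T: 1 + 3 = 4
U: 1 + (0.25×2 + 0.38×1 + 0.37×1) = 2.25
V: 1 + (0.56×3 + 0.44×4) = 4.44
W: 1 + 2.25 = 3.25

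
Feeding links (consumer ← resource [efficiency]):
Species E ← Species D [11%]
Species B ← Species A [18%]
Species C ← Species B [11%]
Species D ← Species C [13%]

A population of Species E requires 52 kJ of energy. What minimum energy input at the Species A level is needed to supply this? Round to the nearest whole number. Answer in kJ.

183655 kJ

Cumulative transfer efficiency: 0.18 × 0.11 × 0.13 × 0.11 = 0.00028314
Species A energy = 52 / 0.00028314 = 183655 kJ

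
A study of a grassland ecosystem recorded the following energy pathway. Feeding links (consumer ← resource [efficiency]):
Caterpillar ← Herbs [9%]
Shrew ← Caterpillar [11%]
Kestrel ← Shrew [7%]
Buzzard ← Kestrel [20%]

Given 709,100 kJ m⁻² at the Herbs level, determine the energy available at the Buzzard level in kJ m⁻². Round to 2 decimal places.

98.28 kJ m⁻²

Caterpillar: 709100 × 0.09 = 63819 kJ m⁻²
Shrew: 63819 × 0.11 = 7020.09 kJ m⁻²
Kestrel: 7020.09 × 0.07 = 491.4063 kJ m⁻²
Buzzard: 491.4063 × 0.2 = 98.28126 kJ m⁻²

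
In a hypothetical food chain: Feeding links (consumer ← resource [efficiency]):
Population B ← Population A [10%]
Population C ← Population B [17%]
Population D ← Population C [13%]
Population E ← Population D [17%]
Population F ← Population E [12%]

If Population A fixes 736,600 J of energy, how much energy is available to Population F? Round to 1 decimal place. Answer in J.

Population B: 736600 × 0.1 = 73660 J
Population C: 73660 × 0.17 = 12522.2 J
Population D: 12522.2 × 0.13 = 1627.886 J
Population E: 1627.886 × 0.17 = 276.74062 J
Population F: 276.74062 × 0.12 = 33.2088744 J

33.2 J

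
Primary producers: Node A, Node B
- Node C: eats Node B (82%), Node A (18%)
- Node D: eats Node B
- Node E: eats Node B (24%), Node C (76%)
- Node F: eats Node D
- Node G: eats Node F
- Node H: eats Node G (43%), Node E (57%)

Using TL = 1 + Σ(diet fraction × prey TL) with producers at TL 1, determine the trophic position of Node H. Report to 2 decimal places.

Node C: 1 + (0.82×1 + 0.18×1) = 2
Node D: 1 + 1 = 2
Node E: 1 + (0.24×1 + 0.76×2) = 2.76
Node F: 1 + 2 = 3
Node G: 1 + 3 = 4
Node H: 1 + (0.43×4 + 0.57×2.76) = 4.2932

4.29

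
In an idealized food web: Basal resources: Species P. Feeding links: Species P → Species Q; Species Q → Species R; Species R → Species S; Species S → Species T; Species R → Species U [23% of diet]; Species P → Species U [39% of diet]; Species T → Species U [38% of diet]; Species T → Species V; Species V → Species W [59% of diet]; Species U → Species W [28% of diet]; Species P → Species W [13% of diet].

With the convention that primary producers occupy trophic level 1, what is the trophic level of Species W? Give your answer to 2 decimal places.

5.78

Species Q: 1 + 1 = 2
Species R: 1 + 2 = 3
Species S: 1 + 3 = 4
Species T: 1 + 4 = 5
Species U: 1 + (0.23×3 + 0.39×1 + 0.38×5) = 3.98
Species V: 1 + 5 = 6
Species W: 1 + (0.59×6 + 0.28×3.98 + 0.13×1) = 5.7844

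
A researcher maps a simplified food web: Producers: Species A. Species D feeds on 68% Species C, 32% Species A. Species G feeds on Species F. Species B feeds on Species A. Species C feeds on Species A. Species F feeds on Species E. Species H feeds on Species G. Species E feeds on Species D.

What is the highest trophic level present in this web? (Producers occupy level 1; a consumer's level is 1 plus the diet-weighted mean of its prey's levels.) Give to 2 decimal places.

6.68

Species B: 1 + 1 = 2
Species C: 1 + 1 = 2
Species D: 1 + (0.68×2 + 0.32×1) = 2.68
Species E: 1 + 2.68 = 3.68
Species F: 1 + 3.68 = 4.68
Species G: 1 + 4.68 = 5.68
Species H: 1 + 5.68 = 6.68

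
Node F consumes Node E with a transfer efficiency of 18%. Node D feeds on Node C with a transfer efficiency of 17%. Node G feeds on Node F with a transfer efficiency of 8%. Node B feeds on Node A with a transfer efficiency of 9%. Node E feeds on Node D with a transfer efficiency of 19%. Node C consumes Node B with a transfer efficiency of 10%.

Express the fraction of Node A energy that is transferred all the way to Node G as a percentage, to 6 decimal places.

0.000419%

Product of link efficiencies: 0.09 × 0.1 × 0.17 × 0.19 × 0.18 × 0.08 = 0.00000418608
As a percentage: 0.00000418608 × 100 = 0.000419%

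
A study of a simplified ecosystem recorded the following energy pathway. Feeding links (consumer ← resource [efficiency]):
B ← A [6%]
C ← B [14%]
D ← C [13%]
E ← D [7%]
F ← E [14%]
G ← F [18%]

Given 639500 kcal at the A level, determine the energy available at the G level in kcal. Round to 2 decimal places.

B: 639500 × 0.06 = 38370 kcal
C: 38370 × 0.14 = 5371.8 kcal
D: 5371.8 × 0.13 = 698.334 kcal
E: 698.334 × 0.07 = 48.88338 kcal
F: 48.88338 × 0.14 = 6.8436732 kcal
G: 6.8436732 × 0.18 = 1.231861176 kcal

1.23 kcal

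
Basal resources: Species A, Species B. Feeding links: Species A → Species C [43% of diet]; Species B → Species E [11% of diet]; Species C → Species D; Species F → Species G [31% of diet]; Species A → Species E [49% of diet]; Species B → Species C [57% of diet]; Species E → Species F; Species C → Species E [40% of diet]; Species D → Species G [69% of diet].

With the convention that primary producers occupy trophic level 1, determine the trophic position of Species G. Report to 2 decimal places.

4.12

Species C: 1 + (0.57×1 + 0.43×1) = 2
Species D: 1 + 2 = 3
Species E: 1 + (0.49×1 + 0.4×2 + 0.11×1) = 2.4
Species F: 1 + 2.4 = 3.4
Species G: 1 + (0.69×3 + 0.31×3.4) = 4.124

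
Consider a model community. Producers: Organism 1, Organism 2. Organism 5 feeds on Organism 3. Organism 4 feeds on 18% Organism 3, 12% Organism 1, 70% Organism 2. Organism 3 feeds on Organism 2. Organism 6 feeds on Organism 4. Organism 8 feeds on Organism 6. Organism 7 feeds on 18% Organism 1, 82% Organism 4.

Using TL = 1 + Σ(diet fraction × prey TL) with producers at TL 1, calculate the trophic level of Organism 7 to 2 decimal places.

2.97

Organism 3: 1 + 1 = 2
Organism 4: 1 + (0.18×2 + 0.12×1 + 0.7×1) = 2.18
Organism 5: 1 + 2 = 3
Organism 6: 1 + 2.18 = 3.18
Organism 7: 1 + (0.18×1 + 0.82×2.18) = 2.9676
Organism 8: 1 + 3.18 = 4.18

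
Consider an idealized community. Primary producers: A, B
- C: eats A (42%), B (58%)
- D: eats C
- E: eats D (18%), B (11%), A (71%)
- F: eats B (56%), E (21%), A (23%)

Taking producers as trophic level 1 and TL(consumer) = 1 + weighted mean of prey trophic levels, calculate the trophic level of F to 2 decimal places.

C: 1 + (0.42×1 + 0.58×1) = 2
D: 1 + 2 = 3
E: 1 + (0.18×3 + 0.11×1 + 0.71×1) = 2.36
F: 1 + (0.56×1 + 0.21×2.36 + 0.23×1) = 2.2856

2.29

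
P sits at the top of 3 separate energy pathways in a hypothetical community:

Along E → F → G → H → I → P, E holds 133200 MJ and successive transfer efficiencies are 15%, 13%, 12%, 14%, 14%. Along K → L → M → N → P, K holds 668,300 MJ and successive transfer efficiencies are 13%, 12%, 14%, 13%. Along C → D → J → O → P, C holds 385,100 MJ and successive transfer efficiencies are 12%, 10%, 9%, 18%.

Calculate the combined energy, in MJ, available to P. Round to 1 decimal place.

270.7 MJ

Via E: 133200 × 0.15 × 0.13 × 0.12 × 0.14 × 0.14 = 6.1090848 MJ
Via K: 668300 × 0.13 × 0.12 × 0.14 × 0.13 = 189.743736 MJ
Via C: 385100 × 0.12 × 0.1 × 0.09 × 0.18 = 74.86344 MJ
Total at P: 6.1090848 + 189.743736 + 74.86344 = 270.7162608 MJ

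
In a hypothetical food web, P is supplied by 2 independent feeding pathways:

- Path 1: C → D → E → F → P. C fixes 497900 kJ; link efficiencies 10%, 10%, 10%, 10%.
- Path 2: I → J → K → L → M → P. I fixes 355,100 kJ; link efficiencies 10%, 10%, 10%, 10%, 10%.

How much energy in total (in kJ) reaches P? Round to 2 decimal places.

Path 1: 497900 × 0.1 × 0.1 × 0.1 × 0.1 = 49.79 kJ
Path 2: 355100 × 0.1 × 0.1 × 0.1 × 0.1 × 0.1 = 3.551 kJ
Total at P: 49.79 + 3.551 = 53.341 kJ

53.34 kJ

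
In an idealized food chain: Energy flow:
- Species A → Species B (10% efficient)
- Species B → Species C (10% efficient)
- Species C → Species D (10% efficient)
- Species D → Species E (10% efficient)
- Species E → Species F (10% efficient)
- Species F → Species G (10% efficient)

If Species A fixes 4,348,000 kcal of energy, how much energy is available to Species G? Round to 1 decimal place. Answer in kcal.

Species B: 4348000 × 0.1 = 434800 kcal
Species C: 434800 × 0.1 = 43480 kcal
Species D: 43480 × 0.1 = 4348 kcal
Species E: 4348 × 0.1 = 434.8 kcal
Species F: 434.8 × 0.1 = 43.48 kcal
Species G: 43.48 × 0.1 = 4.348 kcal

4.3 kcal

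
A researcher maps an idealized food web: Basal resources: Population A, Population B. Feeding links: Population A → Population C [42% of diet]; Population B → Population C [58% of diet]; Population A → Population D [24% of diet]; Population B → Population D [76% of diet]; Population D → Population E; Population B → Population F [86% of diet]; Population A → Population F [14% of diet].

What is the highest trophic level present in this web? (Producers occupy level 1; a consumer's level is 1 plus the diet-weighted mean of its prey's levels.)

Population C: 1 + (0.42×1 + 0.58×1) = 2
Population D: 1 + (0.24×1 + 0.76×1) = 2
Population E: 1 + 2 = 3
Population F: 1 + (0.86×1 + 0.14×1) = 2

3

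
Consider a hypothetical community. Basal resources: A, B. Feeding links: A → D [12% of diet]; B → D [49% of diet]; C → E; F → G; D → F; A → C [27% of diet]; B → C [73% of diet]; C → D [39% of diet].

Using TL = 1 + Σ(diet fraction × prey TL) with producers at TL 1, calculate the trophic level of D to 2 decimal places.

2.39

C: 1 + (0.27×1 + 0.73×1) = 2
D: 1 + (0.12×1 + 0.39×2 + 0.49×1) = 2.39
E: 1 + 2 = 3
F: 1 + 2.39 = 3.39
G: 1 + 3.39 = 4.39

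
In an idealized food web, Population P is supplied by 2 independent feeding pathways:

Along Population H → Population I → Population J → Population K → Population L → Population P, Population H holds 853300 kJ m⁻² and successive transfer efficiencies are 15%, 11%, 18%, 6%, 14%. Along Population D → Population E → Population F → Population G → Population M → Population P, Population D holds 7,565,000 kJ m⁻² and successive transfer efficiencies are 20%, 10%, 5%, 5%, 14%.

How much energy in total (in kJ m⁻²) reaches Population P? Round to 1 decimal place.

Via Population H: 853300 × 0.15 × 0.11 × 0.18 × 0.06 × 0.14 = 21.2881284 kJ m⁻²
Via Population D: 7565000 × 0.2 × 0.1 × 0.05 × 0.05 × 0.14 = 52.955 kJ m⁻²
Total at Population P: 21.2881284 + 52.955 = 74.2431284 kJ m⁻²

74.2 kJ m⁻²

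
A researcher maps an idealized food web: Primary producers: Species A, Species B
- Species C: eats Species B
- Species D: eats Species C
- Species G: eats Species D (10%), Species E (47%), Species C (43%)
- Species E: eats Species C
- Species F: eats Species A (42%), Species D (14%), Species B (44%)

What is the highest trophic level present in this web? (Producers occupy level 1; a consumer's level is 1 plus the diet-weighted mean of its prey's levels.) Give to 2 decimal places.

3.57

Species C: 1 + 1 = 2
Species D: 1 + 2 = 3
Species E: 1 + 2 = 3
Species F: 1 + (0.42×1 + 0.14×3 + 0.44×1) = 2.28
Species G: 1 + (0.1×3 + 0.47×3 + 0.43×2) = 3.57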